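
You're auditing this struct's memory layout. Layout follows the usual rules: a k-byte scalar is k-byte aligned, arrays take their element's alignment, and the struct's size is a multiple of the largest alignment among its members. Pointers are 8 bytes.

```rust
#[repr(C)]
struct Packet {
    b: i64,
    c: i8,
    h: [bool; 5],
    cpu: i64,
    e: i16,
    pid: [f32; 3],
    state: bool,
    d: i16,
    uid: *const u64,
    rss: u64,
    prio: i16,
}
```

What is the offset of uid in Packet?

b at 0 (size 8, align 8) → ends 8
c at 8 (size 1, align 1) → ends 9
h at 9 (size 5, align 1) → ends 14
pad 2 to align 8 for cpu
cpu at 16 (size 8, align 8) → ends 24
e at 24 (size 2, align 2) → ends 26
pad 2 to align 4 for pid
pid at 28 (size 12, align 4) → ends 40
state at 40 (size 1, align 1) → ends 41
pad 1 to align 2 for d
d at 42 (size 2, align 2) → ends 44
pad 4 to align 8 for uid
uid at 48 (size 8, align 8) → ends 56

48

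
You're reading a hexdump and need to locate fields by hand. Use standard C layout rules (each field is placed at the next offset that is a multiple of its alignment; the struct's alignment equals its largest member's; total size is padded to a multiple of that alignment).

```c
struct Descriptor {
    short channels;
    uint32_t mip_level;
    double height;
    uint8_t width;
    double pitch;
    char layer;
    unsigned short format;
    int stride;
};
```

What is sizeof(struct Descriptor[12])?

480

channels at 0 (size 2, align 2) → ends 2
pad 2 to align 4 for mip_level
mip_level at 4 (size 4, align 4) → ends 8
height at 8 (size 8, align 8) → ends 16
width at 16 (size 1, align 1) → ends 17
pad 7 to align 8 for pitch
pitch at 24 (size 8, align 8) → ends 32
layer at 32 (size 1, align 1) → ends 33
pad 1 to align 2 for format
format at 34 (size 2, align 2) → ends 36
stride at 36 (size 4, align 4) → ends 40
total 40 bytes, alignment 8
array of 12: 12 × 40 = 480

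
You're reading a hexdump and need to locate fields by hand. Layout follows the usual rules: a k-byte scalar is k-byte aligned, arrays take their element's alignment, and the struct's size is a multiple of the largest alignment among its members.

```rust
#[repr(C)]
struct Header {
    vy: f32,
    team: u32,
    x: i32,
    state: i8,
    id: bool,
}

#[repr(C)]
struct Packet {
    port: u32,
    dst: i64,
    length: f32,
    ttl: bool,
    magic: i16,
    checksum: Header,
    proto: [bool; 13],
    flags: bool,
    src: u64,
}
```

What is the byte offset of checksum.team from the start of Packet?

28

Header: vy at 0 (size 4, align 4) → ends 4; team at 4 (size 4, align 4) → ends 8; x at 8 (size 4, align 4) → ends 12; state at 12 (size 1, align 1) → ends 13; id at 13 (size 1, align 1) → ends 14; tail pad 2 to reach multiple of 4; total 16 bytes, alignment 4
port at 0 (size 4, align 4) → ends 4
pad 4 to align 8 for dst
dst at 8 (size 8, align 8) → ends 16
length at 16 (size 4, align 4) → ends 20
ttl at 20 (size 1, align 1) → ends 21
pad 1 to align 2 for magic
magic at 22 (size 2, align 2) → ends 24
checksum at 24 (size 16, align 4) → ends 40
within Header: team at 4
24 + 4 = 28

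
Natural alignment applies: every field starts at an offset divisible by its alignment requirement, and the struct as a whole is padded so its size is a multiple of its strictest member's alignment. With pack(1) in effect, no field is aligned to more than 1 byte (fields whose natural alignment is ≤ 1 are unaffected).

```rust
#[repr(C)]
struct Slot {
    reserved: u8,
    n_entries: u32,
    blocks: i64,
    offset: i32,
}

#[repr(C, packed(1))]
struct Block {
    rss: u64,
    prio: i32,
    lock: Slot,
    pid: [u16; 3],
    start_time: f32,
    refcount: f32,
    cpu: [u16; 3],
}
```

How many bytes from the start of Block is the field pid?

36

Slot: reserved at 0 (size 1, align 1) → ends 1; pad 3 to align 4 for n_entries; n_entries at 4 (size 4, align 4) → ends 8; blocks at 8 (size 8, align 8) → ends 16; offset at 16 (size 4, align 4) → ends 20; tail pad 4 to reach multiple of 8; total 24 bytes, alignment 8
rss at 0 (size 8, align 1) → ends 8
prio at 8 (size 4, align 1) → ends 12
lock at 12 (size 24, align 1) → ends 36
pid at 36 (size 6, align 1) → ends 42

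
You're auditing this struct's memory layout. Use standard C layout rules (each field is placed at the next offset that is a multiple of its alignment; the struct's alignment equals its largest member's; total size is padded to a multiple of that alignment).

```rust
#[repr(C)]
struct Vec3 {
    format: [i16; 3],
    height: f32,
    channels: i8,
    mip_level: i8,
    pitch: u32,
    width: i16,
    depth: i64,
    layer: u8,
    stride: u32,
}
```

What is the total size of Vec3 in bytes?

0..6  format  (6B, 2-aligned)
6..8  -- padding (2B)
8..12  height  (4B, 4-aligned)
12..13  channels  (1B, 1-aligned)
13..14  mip_level  (1B, 1-aligned)
14..16  -- padding (2B)
16..20  pitch  (4B, 4-aligned)
20..22  width  (2B, 2-aligned)
22..24  -- padding (2B)
24..32  depth  (8B, 8-aligned)
32..33  layer  (1B, 1-aligned)
33..36  -- padding (3B)
36..40  stride  (4B, 4-aligned)
sizeof = 40, alignof = 8

40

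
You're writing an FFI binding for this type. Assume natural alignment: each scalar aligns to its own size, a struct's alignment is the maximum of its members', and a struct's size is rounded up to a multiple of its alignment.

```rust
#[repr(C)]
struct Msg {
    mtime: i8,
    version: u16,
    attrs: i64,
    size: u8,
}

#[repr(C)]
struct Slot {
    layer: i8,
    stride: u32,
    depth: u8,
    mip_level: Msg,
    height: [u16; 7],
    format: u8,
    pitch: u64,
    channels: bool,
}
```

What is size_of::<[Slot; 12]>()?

Msg: mtime at 0 (size 1, align 1) → ends 1; pad 1 to align 2 for version; version at 2 (size 2, align 2) → ends 4; pad 4 to align 8 for attrs; attrs at 8 (size 8, align 8) → ends 16; size at 16 (size 1, align 1) → ends 17; tail pad 7 to reach multiple of 8; total 24 bytes, alignment 8
layer at 0 (size 1, align 1) → ends 1
pad 3 to align 4 for stride
stride at 4 (size 4, align 4) → ends 8
depth at 8 (size 1, align 1) → ends 9
pad 7 to align 8 for mip_level
mip_level at 16 (size 24, align 8) → ends 40
height at 40 (size 14, align 2) → ends 54
format at 54 (size 1, align 1) → ends 55
pad 1 to align 8 for pitch
pitch at 56 (size 8, align 8) → ends 64
channels at 64 (size 1, align 1) → ends 65
tail pad 7 to reach multiple of 8
total 72 bytes, alignment 8
array of 12: 12 × 72 = 864

864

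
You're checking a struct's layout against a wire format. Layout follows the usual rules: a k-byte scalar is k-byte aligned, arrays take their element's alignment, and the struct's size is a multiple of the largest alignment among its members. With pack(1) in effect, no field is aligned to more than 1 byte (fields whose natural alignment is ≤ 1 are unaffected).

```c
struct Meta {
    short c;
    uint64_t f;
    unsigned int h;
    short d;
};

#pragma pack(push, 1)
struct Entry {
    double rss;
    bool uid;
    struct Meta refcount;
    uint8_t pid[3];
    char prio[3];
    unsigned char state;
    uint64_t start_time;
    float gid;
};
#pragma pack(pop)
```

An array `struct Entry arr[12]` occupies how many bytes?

624

Meta: c at 0 (size 2, align 2) → ends 2; pad 6 to align 8 for f; f at 8 (size 8, align 8) → ends 16; h at 16 (size 4, align 4) → ends 20; d at 20 (size 2, align 2) → ends 22; tail pad 2 to reach multiple of 8; total 24 bytes, alignment 8
rss at 0 (size 8, align 1) → ends 8
uid at 8 (size 1, align 1) → ends 9
refcount at 9 (size 24, align 1) → ends 33
pid at 33 (size 3, align 1) → ends 36
prio at 36 (size 3, align 1) → ends 39
state at 39 (size 1, align 1) → ends 40
start_time at 40 (size 8, align 1) → ends 48
gid at 48 (size 4, align 1) → ends 52
total 52 bytes, alignment 1
array of 12: 12 × 52 = 624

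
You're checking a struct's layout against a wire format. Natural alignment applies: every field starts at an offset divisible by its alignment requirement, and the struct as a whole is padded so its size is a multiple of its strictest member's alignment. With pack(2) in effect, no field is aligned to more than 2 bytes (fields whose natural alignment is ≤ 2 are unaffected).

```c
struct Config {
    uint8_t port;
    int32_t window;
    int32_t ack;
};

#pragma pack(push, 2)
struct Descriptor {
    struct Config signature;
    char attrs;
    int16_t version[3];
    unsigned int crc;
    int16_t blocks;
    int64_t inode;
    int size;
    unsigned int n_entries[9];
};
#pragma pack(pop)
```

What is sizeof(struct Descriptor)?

74 bytes

Config: port at 0 (size 1, align 1) → ends 1; pad 3 to align 4 for window; window at 4 (size 4, align 4) → ends 8; ack at 8 (size 4, align 4) → ends 12; total 12 bytes, alignment 4
signature at 0 (size 12, align 2) → ends 12
attrs at 12 (size 1, align 1) → ends 13
pad 1 to align 2 for version
version at 14 (size 6, align 2) → ends 20
crc at 20 (size 4, align 2) → ends 24
blocks at 24 (size 2, align 2) → ends 26
inode at 26 (size 8, align 2) → ends 34
size at 34 (size 4, align 2) → ends 38
n_entries at 38 (size 36, align 2) → ends 74
total 74 bytes, alignment 2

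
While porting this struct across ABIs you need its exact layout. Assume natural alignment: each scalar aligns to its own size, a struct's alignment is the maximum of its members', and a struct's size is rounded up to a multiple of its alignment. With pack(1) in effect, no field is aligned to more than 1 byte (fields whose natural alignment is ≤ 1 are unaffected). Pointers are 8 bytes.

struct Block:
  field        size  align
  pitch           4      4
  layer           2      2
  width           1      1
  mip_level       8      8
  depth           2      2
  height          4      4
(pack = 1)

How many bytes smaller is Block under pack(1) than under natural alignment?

3

natural layout:
  0..4  pitch  (4B, 4-aligned)
  4..6  layer  (2B, 2-aligned)
  6..7  width  (1B, 1-aligned)
  7..8  -- padding (1B)
  8..16  mip_level  (8B, 8-aligned)
  16..18  depth  (2B, 2-aligned)
  18..20  -- padding (2B)
  20..24  height  (4B, 4-aligned)
  sizeof = 24, alignof = 8
packed(1) layout:
  0..4  pitch  (4B, 1-aligned)
  4..6  layer  (2B, 1-aligned)
  6..7  width  (1B, 1-aligned)
  7..15  mip_level  (8B, 1-aligned)
  15..17  depth  (2B, 1-aligned)
  17..21  height  (4B, 1-aligned)
  sizeof = 21, alignof = 1
24 − 21 = 3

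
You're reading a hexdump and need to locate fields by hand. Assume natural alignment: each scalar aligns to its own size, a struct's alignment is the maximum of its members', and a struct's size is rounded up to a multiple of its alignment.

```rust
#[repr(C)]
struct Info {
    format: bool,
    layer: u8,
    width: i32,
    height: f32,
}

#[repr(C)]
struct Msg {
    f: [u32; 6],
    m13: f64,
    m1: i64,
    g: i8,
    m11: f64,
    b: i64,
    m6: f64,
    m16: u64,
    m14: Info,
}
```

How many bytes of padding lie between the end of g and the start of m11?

7

Info: 0..1  format  (1B, 1-aligned); 1..2  layer  (1B, 1-aligned); 2..4  -- padding (2B); 4..8  width  (4B, 4-aligned); 8..12  height  (4B, 4-aligned); sizeof = 12, alignof = 4
0..24  f  (24B, 4-aligned)
24..32  m13  (8B, 8-aligned)
32..40  m1  (8B, 8-aligned)
40..41  g  (1B, 1-aligned)
41..48  -- padding (7B)
48..56  m11  (8B, 8-aligned)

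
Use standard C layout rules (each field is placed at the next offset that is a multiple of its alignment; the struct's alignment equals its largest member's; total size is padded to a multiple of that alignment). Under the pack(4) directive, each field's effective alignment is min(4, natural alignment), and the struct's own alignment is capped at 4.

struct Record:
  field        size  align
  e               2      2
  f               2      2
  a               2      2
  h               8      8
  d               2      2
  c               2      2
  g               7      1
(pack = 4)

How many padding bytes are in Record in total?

e at 0 (size 2, align 2) → ends 2
f at 2 (size 2, align 2) → ends 4
a at 4 (size 2, align 2) → ends 6
pad 2 to align 4 for h
h at 8 (size 8, align 4) → ends 16
d at 16 (size 2, align 2) → ends 18
c at 18 (size 2, align 2) → ends 20
g at 20 (size 7, align 1) → ends 27
tail pad 1 to reach multiple of 4
total 28 bytes, alignment 4
data bytes 25, size 28 → padding 3

3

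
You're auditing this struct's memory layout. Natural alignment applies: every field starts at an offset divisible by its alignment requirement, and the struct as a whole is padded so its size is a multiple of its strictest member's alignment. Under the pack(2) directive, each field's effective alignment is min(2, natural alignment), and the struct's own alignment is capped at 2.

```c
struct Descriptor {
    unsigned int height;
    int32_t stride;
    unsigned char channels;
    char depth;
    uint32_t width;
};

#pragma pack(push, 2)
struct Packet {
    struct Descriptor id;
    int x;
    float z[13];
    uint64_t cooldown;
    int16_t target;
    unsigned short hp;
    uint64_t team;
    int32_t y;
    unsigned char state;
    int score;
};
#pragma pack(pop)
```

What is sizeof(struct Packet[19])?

Descriptor: @0: height [4B, align 4] → 4; @4: stride [4B, align 4] → 8; @8: channels [1B, align 1] → 9; @9: depth [1B, align 1] → 10; +2 pad (align 4); @12: width [4B, align 4] → 16; size 16, align 4
@0: id [16B, align 2] → 16
@16: x [4B, align 2] → 20
@20: z [52B, align 2] → 72
@72: cooldown [8B, align 2] → 80
@80: target [2B, align 2] → 82
@82: hp [2B, align 2] → 84
@84: team [8B, align 2] → 92
@92: y [4B, align 2] → 96
@96: state [1B, align 1] → 97
+1 pad (align 2)
@98: score [4B, align 2] → 102
size 102, align 2
array of 19: 19 × 102 = 1938

1938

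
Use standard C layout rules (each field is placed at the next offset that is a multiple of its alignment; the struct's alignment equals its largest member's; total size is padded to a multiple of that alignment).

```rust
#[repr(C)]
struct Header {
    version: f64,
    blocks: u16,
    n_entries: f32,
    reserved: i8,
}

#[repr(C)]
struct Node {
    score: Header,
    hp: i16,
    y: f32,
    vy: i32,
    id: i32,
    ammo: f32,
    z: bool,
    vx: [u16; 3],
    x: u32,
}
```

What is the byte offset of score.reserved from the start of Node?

Header: @0: version [8B, align 8] → 8; @8: blocks [2B, align 2] → 10; +2 pad (align 4); @12: n_entries [4B, align 4] → 16; @16: reserved [1B, align 1] → 17; +7 tail pad (align 8); size 24, align 8
@0: score [24B, align 8] → 24
within Header: reserved at 16
0 + 16 = 16

16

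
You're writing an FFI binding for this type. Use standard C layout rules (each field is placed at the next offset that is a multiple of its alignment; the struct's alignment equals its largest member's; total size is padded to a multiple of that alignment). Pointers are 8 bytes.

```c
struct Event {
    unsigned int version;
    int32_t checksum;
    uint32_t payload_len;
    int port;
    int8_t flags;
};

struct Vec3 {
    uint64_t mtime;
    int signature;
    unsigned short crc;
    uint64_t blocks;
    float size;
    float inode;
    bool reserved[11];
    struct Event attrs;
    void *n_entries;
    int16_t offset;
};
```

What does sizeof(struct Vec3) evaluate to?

Event: @0: version [4B, align 4] → 4; @4: checksum [4B, align 4] → 8; @8: payload_len [4B, align 4] → 12; @12: port [4B, align 4] → 16; @16: flags [1B, align 1] → 17; +3 tail pad (align 4); size 20, align 4
@0: mtime [8B, align 8] → 8
@8: signature [4B, align 4] → 12
@12: crc [2B, align 2] → 14
+2 pad (align 8)
@16: blocks [8B, align 8] → 24
@24: size [4B, align 4] → 28
@28: inode [4B, align 4] → 32
@32: reserved [11B, align 1] → 43
+1 pad (align 4)
@44: attrs [20B, align 4] → 64
@64: n_entries [8B, align 8] → 72
@72: offset [2B, align 2] → 74
+6 tail pad (align 8)
size 80, align 8

80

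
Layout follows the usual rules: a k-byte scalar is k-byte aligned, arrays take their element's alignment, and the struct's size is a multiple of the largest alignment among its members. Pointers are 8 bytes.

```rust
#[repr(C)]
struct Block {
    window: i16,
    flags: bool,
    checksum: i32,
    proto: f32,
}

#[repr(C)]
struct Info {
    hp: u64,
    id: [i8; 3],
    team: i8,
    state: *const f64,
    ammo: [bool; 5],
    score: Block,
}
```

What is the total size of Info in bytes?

48 bytes

Block: @0: window [2B, align 2] → 2; @2: flags [1B, align 1] → 3; +1 pad (align 4); @4: checksum [4B, align 4] → 8; @8: proto [4B, align 4] → 12; size 12, align 4
@0: hp [8B, align 8] → 8
@8: id [3B, align 1] → 11
@11: team [1B, align 1] → 12
+4 pad (align 8)
@16: state [8B, align 8] → 24
@24: ammo [5B, align 1] → 29
+3 pad (align 4)
@32: score [12B, align 4] → 44
+4 tail pad (align 8)
size 48, align 8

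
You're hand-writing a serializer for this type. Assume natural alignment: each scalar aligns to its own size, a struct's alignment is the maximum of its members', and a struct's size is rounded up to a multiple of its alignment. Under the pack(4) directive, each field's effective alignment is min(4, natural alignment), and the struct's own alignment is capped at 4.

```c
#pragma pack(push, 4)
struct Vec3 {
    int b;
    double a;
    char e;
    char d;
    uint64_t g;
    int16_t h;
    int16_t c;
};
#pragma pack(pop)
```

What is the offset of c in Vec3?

26

0..4  b  (4B, 4-aligned)
4..12  a  (8B, 4-aligned)
12..13  e  (1B, 1-aligned)
13..14  d  (1B, 1-aligned)
14..16  -- padding (2B)
16..24  g  (8B, 4-aligned)
24..26  h  (2B, 2-aligned)
26..28  c  (2B, 2-aligned)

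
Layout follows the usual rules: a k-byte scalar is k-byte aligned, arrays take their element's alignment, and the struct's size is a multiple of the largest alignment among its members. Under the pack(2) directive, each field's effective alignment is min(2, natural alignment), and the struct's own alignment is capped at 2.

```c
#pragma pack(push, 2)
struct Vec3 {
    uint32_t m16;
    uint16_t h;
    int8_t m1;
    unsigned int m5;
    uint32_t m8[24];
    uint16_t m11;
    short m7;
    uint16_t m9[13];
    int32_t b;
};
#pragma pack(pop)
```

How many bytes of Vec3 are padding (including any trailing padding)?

1

m16 at 0 (size 4, align 2) → ends 4
h at 4 (size 2, align 2) → ends 6
m1 at 6 (size 1, align 1) → ends 7
pad 1 to align 2 for m5
m5 at 8 (size 4, align 2) → ends 12
m8 at 12 (size 96, align 2) → ends 108
m11 at 108 (size 2, align 2) → ends 110
m7 at 110 (size 2, align 2) → ends 112
m9 at 112 (size 26, align 2) → ends 138
b at 138 (size 4, align 2) → ends 142
total 142 bytes, alignment 2
data bytes 141, size 142 → padding 1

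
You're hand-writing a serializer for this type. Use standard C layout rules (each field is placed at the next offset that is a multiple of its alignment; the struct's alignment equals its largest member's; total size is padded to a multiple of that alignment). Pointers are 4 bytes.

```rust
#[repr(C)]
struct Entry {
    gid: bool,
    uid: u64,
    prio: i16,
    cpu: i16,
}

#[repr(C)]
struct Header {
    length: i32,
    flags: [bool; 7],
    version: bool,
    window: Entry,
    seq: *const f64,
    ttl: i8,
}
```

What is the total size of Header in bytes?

48

Entry: 0..1  gid  (1B, 1-aligned); 1..8  -- padding (7B); 8..16  uid  (8B, 8-aligned); 16..18  prio  (2B, 2-aligned); 18..20  cpu  (2B, 2-aligned); 20..24  -- tail padding (4B); sizeof = 24, alignof = 8
0..4  length  (4B, 4-aligned)
4..11  flags  (7B, 1-aligned)
11..12  version  (1B, 1-aligned)
12..16  -- padding (4B)
16..40  window  (24B, 8-aligned)
40..44  seq  (4B, 4-aligned)
44..45  ttl  (1B, 1-aligned)
45..48  -- tail padding (3B)
sizeof = 48, alignof = 8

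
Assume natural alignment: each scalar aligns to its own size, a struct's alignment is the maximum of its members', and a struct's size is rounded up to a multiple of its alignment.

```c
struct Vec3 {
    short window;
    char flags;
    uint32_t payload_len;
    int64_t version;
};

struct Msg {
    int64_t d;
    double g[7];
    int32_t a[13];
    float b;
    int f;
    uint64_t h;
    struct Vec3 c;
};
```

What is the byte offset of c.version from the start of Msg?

144

Vec3: 0..2  window  (2B, 2-aligned); 2..3  flags  (1B, 1-aligned); 3..4  -- padding (1B); 4..8  payload_len  (4B, 4-aligned); 8..16  version  (8B, 8-aligned); sizeof = 16, alignof = 8
0..8  d  (8B, 8-aligned)
8..64  g  (56B, 8-aligned)
64..116  a  (52B, 4-aligned)
116..120  b  (4B, 4-aligned)
120..124  f  (4B, 4-aligned)
124..128  -- padding (4B)
128..136  h  (8B, 8-aligned)
136..152  c  (16B, 8-aligned)
within Vec3: version at 8
136 + 8 = 144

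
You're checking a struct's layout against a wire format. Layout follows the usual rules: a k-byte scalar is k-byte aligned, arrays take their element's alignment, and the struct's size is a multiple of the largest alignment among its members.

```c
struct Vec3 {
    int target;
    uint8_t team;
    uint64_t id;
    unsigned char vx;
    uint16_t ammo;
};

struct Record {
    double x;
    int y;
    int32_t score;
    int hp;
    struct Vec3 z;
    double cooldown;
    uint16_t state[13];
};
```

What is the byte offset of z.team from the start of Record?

28

Vec3: 0..4  target  (4B, 4-aligned); 4..5  team  (1B, 1-aligned); 5..8  -- padding (3B); 8..16  id  (8B, 8-aligned); 16..17  vx  (1B, 1-aligned); 17..18  -- padding (1B); 18..20  ammo  (2B, 2-aligned); 20..24  -- tail padding (4B); sizeof = 24, alignof = 8
0..8  x  (8B, 8-aligned)
8..12  y  (4B, 4-aligned)
12..16  score  (4B, 4-aligned)
16..20  hp  (4B, 4-aligned)
20..24  -- padding (4B)
24..48  z  (24B, 8-aligned)
within Vec3: team at 4
24 + 4 = 28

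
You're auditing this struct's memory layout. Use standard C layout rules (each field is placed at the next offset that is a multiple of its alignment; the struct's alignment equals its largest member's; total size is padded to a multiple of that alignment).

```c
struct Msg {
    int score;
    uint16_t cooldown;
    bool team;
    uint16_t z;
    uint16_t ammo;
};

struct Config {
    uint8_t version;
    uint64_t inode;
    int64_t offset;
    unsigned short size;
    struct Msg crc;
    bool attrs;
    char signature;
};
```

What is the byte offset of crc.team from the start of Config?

Msg: score at 0 (size 4, align 4) → ends 4; cooldown at 4 (size 2, align 2) → ends 6; team at 6 (size 1, align 1) → ends 7; pad 1 to align 2 for z; z at 8 (size 2, align 2) → ends 10; ammo at 10 (size 2, align 2) → ends 12; total 12 bytes, alignment 4
version at 0 (size 1, align 1) → ends 1
pad 7 to align 8 for inode
inode at 8 (size 8, align 8) → ends 16
offset at 16 (size 8, align 8) → ends 24
size at 24 (size 2, align 2) → ends 26
pad 2 to align 4 for crc
crc at 28 (size 12, align 4) → ends 40
within Msg: team at 6
28 + 6 = 34

34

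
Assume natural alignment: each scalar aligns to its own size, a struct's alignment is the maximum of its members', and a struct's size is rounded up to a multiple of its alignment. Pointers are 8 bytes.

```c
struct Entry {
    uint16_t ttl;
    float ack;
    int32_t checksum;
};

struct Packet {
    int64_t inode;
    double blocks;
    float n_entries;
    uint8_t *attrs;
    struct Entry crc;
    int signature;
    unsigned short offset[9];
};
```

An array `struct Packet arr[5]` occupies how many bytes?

360

Entry: @0: ttl [2B, align 2] → 2; +2 pad (align 4); @4: ack [4B, align 4] → 8; @8: checksum [4B, align 4] → 12; size 12, align 4
@0: inode [8B, align 8] → 8
@8: blocks [8B, align 8] → 16
@16: n_entries [4B, align 4] → 20
+4 pad (align 8)
@24: attrs [8B, align 8] → 32
@32: crc [12B, align 4] → 44
@44: signature [4B, align 4] → 48
@48: offset [18B, align 2] → 66
+6 tail pad (align 8)
size 72, align 8
array of 5: 5 × 72 = 360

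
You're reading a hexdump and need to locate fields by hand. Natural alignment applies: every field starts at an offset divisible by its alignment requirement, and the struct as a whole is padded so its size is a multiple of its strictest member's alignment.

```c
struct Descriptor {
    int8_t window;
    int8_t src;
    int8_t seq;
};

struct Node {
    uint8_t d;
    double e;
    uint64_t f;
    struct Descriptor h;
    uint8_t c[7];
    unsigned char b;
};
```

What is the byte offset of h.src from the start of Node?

Descriptor: 0..1  window  (1B, 1-aligned); 1..2  src  (1B, 1-aligned); 2..3  seq  (1B, 1-aligned); sizeof = 3, alignof = 1
0..1  d  (1B, 1-aligned)
1..8  -- padding (7B)
8..16  e  (8B, 8-aligned)
16..24  f  (8B, 8-aligned)
24..27  h  (3B, 1-aligned)
within Descriptor: src at 1
24 + 1 = 25

25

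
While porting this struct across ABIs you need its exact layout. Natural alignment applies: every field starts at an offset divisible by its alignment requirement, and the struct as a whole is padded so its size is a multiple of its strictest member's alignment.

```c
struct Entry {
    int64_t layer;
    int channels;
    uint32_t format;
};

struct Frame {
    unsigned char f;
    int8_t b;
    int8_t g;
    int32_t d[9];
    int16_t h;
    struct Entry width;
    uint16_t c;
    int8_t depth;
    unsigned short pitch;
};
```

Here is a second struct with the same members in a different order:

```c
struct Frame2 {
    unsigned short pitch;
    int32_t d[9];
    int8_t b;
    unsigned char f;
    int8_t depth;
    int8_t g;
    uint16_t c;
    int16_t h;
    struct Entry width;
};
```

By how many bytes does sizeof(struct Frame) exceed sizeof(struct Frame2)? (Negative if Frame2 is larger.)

8

Entry: 0..8  layer  (8B, 8-aligned); 8..12  channels  (4B, 4-aligned); 12..16  format  (4B, 4-aligned); sizeof = 16, alignof = 8
0..1  f  (1B, 1-aligned)
1..2  b  (1B, 1-aligned)
2..3  g  (1B, 1-aligned)
3..4  -- padding (1B)
4..40  d  (36B, 4-aligned)
40..42  h  (2B, 2-aligned)
42..48  -- padding (6B)
48..64  width  (16B, 8-aligned)
64..66  c  (2B, 2-aligned)
66..67  depth  (1B, 1-aligned)
67..68  -- padding (1B)
68..70  pitch  (2B, 2-aligned)
70..72  -- tail padding (2B)
sizeof = 72, alignof = 8
— Frame2 —
0..2  pitch  (2B, 2-aligned)
2..4  -- padding (2B)
4..40  d  (36B, 4-aligned)
40..41  b  (1B, 1-aligned)
41..42  f  (1B, 1-aligned)
42..43  depth  (1B, 1-aligned)
43..44  g  (1B, 1-aligned)
44..46  c  (2B, 2-aligned)
46..48  h  (2B, 2-aligned)
48..64  width  (16B, 8-aligned)
sizeof = 64, alignof = 8
72 − 64 = 8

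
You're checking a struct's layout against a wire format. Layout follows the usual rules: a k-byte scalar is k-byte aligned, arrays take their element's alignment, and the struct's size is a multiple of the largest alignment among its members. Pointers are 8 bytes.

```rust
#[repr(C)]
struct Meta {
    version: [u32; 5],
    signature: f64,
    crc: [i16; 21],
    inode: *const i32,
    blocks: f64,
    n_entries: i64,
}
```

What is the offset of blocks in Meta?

0..20  version  (20B, 4-aligned)
20..24  -- padding (4B)
24..32  signature  (8B, 8-aligned)
32..74  crc  (42B, 2-aligned)
74..80  -- padding (6B)
80..88  inode  (8B, 8-aligned)
88..96  blocks  (8B, 8-aligned)

88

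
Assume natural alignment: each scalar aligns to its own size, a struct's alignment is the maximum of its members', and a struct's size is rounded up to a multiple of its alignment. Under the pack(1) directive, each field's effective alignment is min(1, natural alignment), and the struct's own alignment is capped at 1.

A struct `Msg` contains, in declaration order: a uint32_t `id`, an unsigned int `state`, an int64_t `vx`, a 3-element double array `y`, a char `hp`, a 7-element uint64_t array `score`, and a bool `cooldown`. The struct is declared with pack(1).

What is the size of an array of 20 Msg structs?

1960

0..4  id  (4B, 1-aligned)
4..8  state  (4B, 1-aligned)
8..16  vx  (8B, 1-aligned)
16..40  y  (24B, 1-aligned)
40..41  hp  (1B, 1-aligned)
41..97  score  (56B, 1-aligned)
97..98  cooldown  (1B, 1-aligned)
sizeof = 98, alignof = 1
array of 20: 20 × 98 = 1960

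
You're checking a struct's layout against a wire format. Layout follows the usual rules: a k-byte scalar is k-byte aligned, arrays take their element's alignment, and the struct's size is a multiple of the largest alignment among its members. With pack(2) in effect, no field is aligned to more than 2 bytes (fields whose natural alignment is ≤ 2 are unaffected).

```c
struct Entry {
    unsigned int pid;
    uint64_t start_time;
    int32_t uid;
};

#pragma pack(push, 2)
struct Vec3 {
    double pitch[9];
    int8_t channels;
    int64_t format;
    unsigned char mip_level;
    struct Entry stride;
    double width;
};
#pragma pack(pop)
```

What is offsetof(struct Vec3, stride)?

Entry: @0: pid [4B, align 4] → 4; +4 pad (align 8); @8: start_time [8B, align 8] → 16; @16: uid [4B, align 4] → 20; +4 tail pad (align 8); size 24, align 8
@0: pitch [72B, align 2] → 72
@72: channels [1B, align 1] → 73
+1 pad (align 2)
@74: format [8B, align 2] → 82
@82: mip_level [1B, align 1] → 83
+1 pad (align 2)
@84: stride [24B, align 2] → 108

84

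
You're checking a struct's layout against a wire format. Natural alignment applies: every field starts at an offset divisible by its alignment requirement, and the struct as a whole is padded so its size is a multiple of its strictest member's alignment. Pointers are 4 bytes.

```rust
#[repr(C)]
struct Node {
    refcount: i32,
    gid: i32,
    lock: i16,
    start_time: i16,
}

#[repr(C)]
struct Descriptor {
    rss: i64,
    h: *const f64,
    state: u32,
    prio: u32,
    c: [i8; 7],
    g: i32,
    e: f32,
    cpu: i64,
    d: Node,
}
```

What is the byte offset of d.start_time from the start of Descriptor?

58

Node: 0..4  refcount  (4B, 4-aligned); 4..8  gid  (4B, 4-aligned); 8..10  lock  (2B, 2-aligned); 10..12  start_time  (2B, 2-aligned); sizeof = 12, alignof = 4
0..8  rss  (8B, 8-aligned)
8..12  h  (4B, 4-aligned)
12..16  state  (4B, 4-aligned)
16..20  prio  (4B, 4-aligned)
20..27  c  (7B, 1-aligned)
27..28  -- padding (1B)
28..32  g  (4B, 4-aligned)
32..36  e  (4B, 4-aligned)
36..40  -- padding (4B)
40..48  cpu  (8B, 8-aligned)
48..60  d  (12B, 4-aligned)
within Node: start_time at 10
48 + 10 = 58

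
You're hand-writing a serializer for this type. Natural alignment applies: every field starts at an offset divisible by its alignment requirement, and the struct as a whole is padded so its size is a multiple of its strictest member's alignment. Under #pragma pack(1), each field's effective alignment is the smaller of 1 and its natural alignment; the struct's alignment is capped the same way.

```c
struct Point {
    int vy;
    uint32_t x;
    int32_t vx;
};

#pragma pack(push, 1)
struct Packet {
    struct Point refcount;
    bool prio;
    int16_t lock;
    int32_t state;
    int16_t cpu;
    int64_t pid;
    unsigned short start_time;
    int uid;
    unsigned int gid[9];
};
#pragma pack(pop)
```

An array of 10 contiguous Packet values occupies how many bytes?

710

Point: vy at 0 (size 4, align 4) → ends 4; x at 4 (size 4, align 4) → ends 8; vx at 8 (size 4, align 4) → ends 12; total 12 bytes, alignment 4
refcount at 0 (size 12, align 1) → ends 12
prio at 12 (size 1, align 1) → ends 13
lock at 13 (size 2, align 1) → ends 15
state at 15 (size 4, align 1) → ends 19
cpu at 19 (size 2, align 1) → ends 21
pid at 21 (size 8, align 1) → ends 29
start_time at 29 (size 2, align 1) → ends 31
uid at 31 (size 4, align 1) → ends 35
gid at 35 (size 36, align 1) → ends 71
total 71 bytes, alignment 1
array of 10: 10 × 71 = 710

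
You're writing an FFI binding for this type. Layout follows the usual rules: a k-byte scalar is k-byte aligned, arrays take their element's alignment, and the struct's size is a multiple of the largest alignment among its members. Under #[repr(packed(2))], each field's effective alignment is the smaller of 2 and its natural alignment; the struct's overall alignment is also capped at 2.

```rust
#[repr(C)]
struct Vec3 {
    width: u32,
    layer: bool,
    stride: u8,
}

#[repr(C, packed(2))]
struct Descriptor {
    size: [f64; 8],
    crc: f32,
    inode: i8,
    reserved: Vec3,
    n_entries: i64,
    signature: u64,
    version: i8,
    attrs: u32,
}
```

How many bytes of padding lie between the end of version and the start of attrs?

Vec3: 0..4  width  (4B, 4-aligned); 4..5  layer  (1B, 1-aligned); 5..6  stride  (1B, 1-aligned); 6..8  -- tail padding (2B); sizeof = 8, alignof = 4
0..64  size  (64B, 2-aligned)
64..68  crc  (4B, 2-aligned)
68..69  inode  (1B, 1-aligned)
69..70  -- padding (1B)
70..78  reserved  (8B, 2-aligned)
78..86  n_entries  (8B, 2-aligned)
86..94  signature  (8B, 2-aligned)
94..95  version  (1B, 1-aligned)
95..96  -- padding (1B)
96..100  attrs  (4B, 2-aligned)

1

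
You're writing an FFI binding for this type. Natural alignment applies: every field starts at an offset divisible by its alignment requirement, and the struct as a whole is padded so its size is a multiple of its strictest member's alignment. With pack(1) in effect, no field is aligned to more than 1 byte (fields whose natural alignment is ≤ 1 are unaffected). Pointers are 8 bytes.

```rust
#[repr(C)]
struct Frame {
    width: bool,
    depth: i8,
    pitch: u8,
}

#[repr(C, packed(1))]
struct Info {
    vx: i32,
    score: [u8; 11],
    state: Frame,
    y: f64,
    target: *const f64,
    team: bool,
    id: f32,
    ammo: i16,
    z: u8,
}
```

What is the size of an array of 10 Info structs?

420

Frame: width at 0 (size 1, align 1) → ends 1; depth at 1 (size 1, align 1) → ends 2; pitch at 2 (size 1, align 1) → ends 3; total 3 bytes, alignment 1
vx at 0 (size 4, align 1) → ends 4
score at 4 (size 11, align 1) → ends 15
state at 15 (size 3, align 1) → ends 18
y at 18 (size 8, align 1) → ends 26
target at 26 (size 8, align 1) → ends 34
team at 34 (size 1, align 1) → ends 35
id at 35 (size 4, align 1) → ends 39
ammo at 39 (size 2, align 1) → ends 41
z at 41 (size 1, align 1) → ends 42
total 42 bytes, alignment 1
array of 10: 10 × 42 = 420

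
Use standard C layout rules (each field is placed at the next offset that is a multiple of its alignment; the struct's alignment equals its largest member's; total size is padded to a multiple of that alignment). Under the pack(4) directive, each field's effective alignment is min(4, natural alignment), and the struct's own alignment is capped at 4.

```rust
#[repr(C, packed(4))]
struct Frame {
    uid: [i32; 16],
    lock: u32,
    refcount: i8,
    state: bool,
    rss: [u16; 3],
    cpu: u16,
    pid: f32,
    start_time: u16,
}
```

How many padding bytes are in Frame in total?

4

@0: uid [64B, align 4] → 64
@64: lock [4B, align 4] → 68
@68: refcount [1B, align 1] → 69
@69: state [1B, align 1] → 70
@70: rss [6B, align 2] → 76
@76: cpu [2B, align 2] → 78
+2 pad (align 4)
@80: pid [4B, align 4] → 84
@84: start_time [2B, align 2] → 86
+2 tail pad (align 4)
size 88, align 4
data bytes 84, size 88 → padding 4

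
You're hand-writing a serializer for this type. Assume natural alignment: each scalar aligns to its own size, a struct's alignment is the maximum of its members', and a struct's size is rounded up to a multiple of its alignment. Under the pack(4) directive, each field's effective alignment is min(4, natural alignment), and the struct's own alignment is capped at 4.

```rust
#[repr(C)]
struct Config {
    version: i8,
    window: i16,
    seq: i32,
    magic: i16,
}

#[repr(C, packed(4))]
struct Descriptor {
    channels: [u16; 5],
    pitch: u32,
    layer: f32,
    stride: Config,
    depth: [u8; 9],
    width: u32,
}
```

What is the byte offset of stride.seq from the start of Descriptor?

24

Config: version at 0 (size 1, align 1) → ends 1; pad 1 to align 2 for window; window at 2 (size 2, align 2) → ends 4; seq at 4 (size 4, align 4) → ends 8; magic at 8 (size 2, align 2) → ends 10; tail pad 2 to reach multiple of 4; total 12 bytes, alignment 4
channels at 0 (size 10, align 2) → ends 10
pad 2 to align 4 for pitch
pitch at 12 (size 4, align 4) → ends 16
layer at 16 (size 4, align 4) → ends 20
stride at 20 (size 12, align 4) → ends 32
within Config: seq at 4
20 + 4 = 24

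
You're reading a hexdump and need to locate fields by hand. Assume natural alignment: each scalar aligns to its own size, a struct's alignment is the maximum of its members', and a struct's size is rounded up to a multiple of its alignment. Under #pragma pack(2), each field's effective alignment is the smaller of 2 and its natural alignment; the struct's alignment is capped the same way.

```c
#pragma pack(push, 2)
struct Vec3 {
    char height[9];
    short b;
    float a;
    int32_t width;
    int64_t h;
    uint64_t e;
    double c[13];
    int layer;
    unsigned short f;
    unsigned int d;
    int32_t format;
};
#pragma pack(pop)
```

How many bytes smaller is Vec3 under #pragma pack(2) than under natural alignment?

6

natural layout:
  @0: height [9B, align 1] → 9
  +1 pad (align 2)
  @10: b [2B, align 2] → 12
  @12: a [4B, align 4] → 16
  @16: width [4B, align 4] → 20
  +4 pad (align 8)
  @24: h [8B, align 8] → 32
  @32: e [8B, align 8] → 40
  @40: c [104B, align 8] → 144
  @144: layer [4B, align 4] → 148
  @148: f [2B, align 2] → 150
  +2 pad (align 4)
  @152: d [4B, align 4] → 156
  @156: format [4B, align 4] → 160
  size 160, align 8
packed(2) layout:
  @0: height [9B, align 1] → 9
  +1 pad (align 2)
  @10: b [2B, align 2] → 12
  @12: a [4B, align 2] → 16
  @16: width [4B, align 2] → 20
  @20: h [8B, align 2] → 28
  @28: e [8B, align 2] → 36
  @36: c [104B, align 2] → 140
  @140: layer [4B, align 2] → 144
  @144: f [2B, align 2] → 146
  @146: d [4B, align 2] → 150
  @150: format [4B, align 2] → 154
  size 154, align 2
160 − 154 = 6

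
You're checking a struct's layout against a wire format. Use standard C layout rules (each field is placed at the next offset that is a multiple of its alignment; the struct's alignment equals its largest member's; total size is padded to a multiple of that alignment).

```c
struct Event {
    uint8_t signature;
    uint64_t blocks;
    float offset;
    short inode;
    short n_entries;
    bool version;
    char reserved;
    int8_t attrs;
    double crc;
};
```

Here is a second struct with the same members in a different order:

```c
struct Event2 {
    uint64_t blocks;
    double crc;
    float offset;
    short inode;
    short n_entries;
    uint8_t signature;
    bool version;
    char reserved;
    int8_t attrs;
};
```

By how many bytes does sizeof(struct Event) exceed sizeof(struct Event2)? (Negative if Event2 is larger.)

8

0..1  signature  (1B, 1-aligned)
1..8  -- padding (7B)
8..16  blocks  (8B, 8-aligned)
16..20  offset  (4B, 4-aligned)
20..22  inode  (2B, 2-aligned)
22..24  n_entries  (2B, 2-aligned)
24..25  version  (1B, 1-aligned)
25..26  reserved  (1B, 1-aligned)
26..27  attrs  (1B, 1-aligned)
27..32  -- padding (5B)
32..40  crc  (8B, 8-aligned)
sizeof = 40, alignof = 8
— Event2 —
0..8  blocks  (8B, 8-aligned)
8..16  crc  (8B, 8-aligned)
16..20  offset  (4B, 4-aligned)
20..22  inode  (2B, 2-aligned)
22..24  n_entries  (2B, 2-aligned)
24..25  signature  (1B, 1-aligned)
25..26  version  (1B, 1-aligned)
26..27  reserved  (1B, 1-aligned)
27..28  attrs  (1B, 1-aligned)
28..32  -- tail padding (4B)
sizeof = 32, alignof = 8
40 − 32 = 8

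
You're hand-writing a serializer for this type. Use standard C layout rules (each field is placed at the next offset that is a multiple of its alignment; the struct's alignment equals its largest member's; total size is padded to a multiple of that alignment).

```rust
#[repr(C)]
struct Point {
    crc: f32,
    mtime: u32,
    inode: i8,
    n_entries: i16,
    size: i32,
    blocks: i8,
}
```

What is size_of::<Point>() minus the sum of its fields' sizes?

crc at 0 (size 4, align 4) → ends 4
mtime at 4 (size 4, align 4) → ends 8
inode at 8 (size 1, align 1) → ends 9
pad 1 to align 2 for n_entries
n_entries at 10 (size 2, align 2) → ends 12
size at 12 (size 4, align 4) → ends 16
blocks at 16 (size 1, align 1) → ends 17
tail pad 3 to reach multiple of 4
total 20 bytes, alignment 4
data bytes 16, size 20 → padding 4

4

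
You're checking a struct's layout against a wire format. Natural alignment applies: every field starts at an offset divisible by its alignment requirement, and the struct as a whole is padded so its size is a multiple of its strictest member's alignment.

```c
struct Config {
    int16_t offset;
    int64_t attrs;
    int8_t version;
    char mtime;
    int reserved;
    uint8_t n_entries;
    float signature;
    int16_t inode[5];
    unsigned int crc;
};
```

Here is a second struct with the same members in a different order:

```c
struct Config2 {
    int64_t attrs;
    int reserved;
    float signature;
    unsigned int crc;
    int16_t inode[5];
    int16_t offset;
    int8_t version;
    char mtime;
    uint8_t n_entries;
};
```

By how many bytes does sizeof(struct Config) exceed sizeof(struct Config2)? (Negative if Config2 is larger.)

offset at 0 (size 2, align 2) → ends 2
pad 6 to align 8 for attrs
attrs at 8 (size 8, align 8) → ends 16
version at 16 (size 1, align 1) → ends 17
mtime at 17 (size 1, align 1) → ends 18
pad 2 to align 4 for reserved
reserved at 20 (size 4, align 4) → ends 24
n_entries at 24 (size 1, align 1) → ends 25
pad 3 to align 4 for signature
signature at 28 (size 4, align 4) → ends 32
inode at 32 (size 10, align 2) → ends 42
pad 2 to align 4 for crc
crc at 44 (size 4, align 4) → ends 48
total 48 bytes, alignment 8
— Config2 —
attrs at 0 (size 8, align 8) → ends 8
reserved at 8 (size 4, align 4) → ends 12
signature at 12 (size 4, align 4) → ends 16
crc at 16 (size 4, align 4) → ends 20
inode at 20 (size 10, align 2) → ends 30
offset at 30 (size 2, align 2) → ends 32
version at 32 (size 1, align 1) → ends 33
mtime at 33 (size 1, align 1) → ends 34
n_entries at 34 (size 1, align 1) → ends 35
tail pad 5 to reach multiple of 8
total 40 bytes, alignment 8
48 − 40 = 8

8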